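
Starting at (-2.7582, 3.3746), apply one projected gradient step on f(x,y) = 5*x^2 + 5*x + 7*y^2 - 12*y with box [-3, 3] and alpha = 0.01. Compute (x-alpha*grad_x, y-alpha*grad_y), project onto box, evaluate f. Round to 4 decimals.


Step 1: Compute gradient at (-2.7582, 3.3746).
grad_x = 2*5*-2.7582 + 5 = -22.582
grad_y = 2*7*3.3746 - 12 = 35.2444
Step 2: Gradient step.
x_raw = -2.7582 - 0.01*-22.582 = -2.5324
y_raw = 3.3746 - 0.01*35.2444 = 3.0222
Step 3: Project onto [-3, 3].
x_proj = clip(-2.5324) = -2.5324
y_proj = clip(3.0222) = 3.0
Step 4: Evaluate f.
f(-2.5324, 3.0) = 46.4028


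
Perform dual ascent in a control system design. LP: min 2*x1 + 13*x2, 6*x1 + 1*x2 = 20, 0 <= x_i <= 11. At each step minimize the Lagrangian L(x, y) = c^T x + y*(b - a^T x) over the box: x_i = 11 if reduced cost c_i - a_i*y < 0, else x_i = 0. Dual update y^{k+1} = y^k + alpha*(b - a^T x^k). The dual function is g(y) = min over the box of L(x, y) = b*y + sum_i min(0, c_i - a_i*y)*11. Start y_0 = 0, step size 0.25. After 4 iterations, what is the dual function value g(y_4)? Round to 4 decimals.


Dual ascent for LP: min 2*x1 + 13*x2, 6*x1 + 1*x2 = 20, 0 <= x_i <= 11
Step 1: y^k = 0.0, reduced costs: (2.0, 13.0)
  x^k = (0.0, 0.0), subgradient = b - a^T x = 20.0
  y^{k+1} = 0.0 + 0.25*20.0 = 5.0
Step 2: y^k = 5.0, reduced costs: (-28.0, 8.0)
  x^k = (11.0, 0.0), subgradient = b - a^T x = -46.0
  y^{k+1} = 5.0 + 0.25*-46.0 = -6.5
Step 3: y^k = -6.5, reduced costs: (41.0, 19.5)
  x^k = (0.0, 0.0), subgradient = b - a^T x = 20.0
  y^{k+1} = -6.5 + 0.25*20.0 = -1.5
Step 4: y^k = -1.5, reduced costs: (11.0, 14.5)
  x^k = (0.0, 0.0), subgradient = b - a^T x = 20.0
  y^{k+1} = -1.5 + 0.25*20.0 = 3.5
Dual objective at y_4 = 3.5: reduced costs (-19.0, 9.5), box minimizer x = (11.0, 0.0)
g(y_4) = b*y + (c1 - a1*y)*x1 + (c2 - a2*y)*x2 = 20*3.5 + (-19.0)*11.0 + 9.5*0.0 = 70.0 - 209.0 + 0.0 = -139.0


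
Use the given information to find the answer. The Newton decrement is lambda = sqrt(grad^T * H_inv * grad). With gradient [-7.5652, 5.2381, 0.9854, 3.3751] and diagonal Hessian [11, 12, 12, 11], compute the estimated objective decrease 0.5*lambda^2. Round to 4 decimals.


Step 1: H is diagonal, so H^(-1) * g = [-0.6877, 0.4365, 0.0821, 0.3068].
Step 2: g^T H^(-1) g = sum_i g_i^2 / H_ii
  = (-7.5652)^2/11 + (5.2381)^2/12 + (0.9854)^2/12 + (3.3751)^2/11
  = 5.2029 + 2.2865 + 0.0809 + 1.0356 = 8.6059
Step 3: Objective decrease = 0.5 * g^T H^(-1) g = 4.3029


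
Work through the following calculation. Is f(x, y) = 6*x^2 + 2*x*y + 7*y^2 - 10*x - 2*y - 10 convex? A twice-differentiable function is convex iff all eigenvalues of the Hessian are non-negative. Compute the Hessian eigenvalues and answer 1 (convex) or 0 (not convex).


The Hessian of f(x,y) = 6*x^2 + 2*x*y + 7*y^2 - 10*x - 2*y - 10 is:
H = [[12, 2], [2, 14]]
Trace = 12 + 14 = 26
Determinant = 12*14 - (2)^2 = 164
Discriminant = (26)^2 - 4*164 = 20.0
Eigenvalues: lambda_1 = 10.7639, lambda_2 = 15.2361
The function is convex.

1


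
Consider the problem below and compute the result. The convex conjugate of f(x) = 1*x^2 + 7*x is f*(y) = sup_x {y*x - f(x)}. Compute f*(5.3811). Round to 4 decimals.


f*(y) = sup_x {y*x - a*x^2 - b*x} = sup_x {(y-b)*x - a*x^2}
FOC: (y - b) - 2a*x = 0 => x* = (y - b)/(2a)
x* = (5.3811 - 7)/(2*1) = -0.8095
f*(5.3811) = (y-b)^2/(4a) = (5.3811 - 7)^2/(4*1)
= 2.6208/4 = 0.6552


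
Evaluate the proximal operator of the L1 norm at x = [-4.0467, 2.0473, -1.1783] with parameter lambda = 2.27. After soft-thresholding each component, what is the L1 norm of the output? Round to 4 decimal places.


Soft-thresholding with lambda = 2.27:
prox(-4.0467) = sign(-4.0467)*max(|-4.0467| - 2.27, 0) = -1.7767
prox(2.0473) = sign(2.0473)*max(|2.0473| - 2.27, 0) = 0.0
prox(-1.1783) = sign(-1.1783)*max(|-1.1783| - 2.27, 0) = 0.0
prox(x) = [-1.7767, 0.0, 0.0]
||prox(x)||_1 = 1.7767 + 0.0 + 0.0 = 1.7767


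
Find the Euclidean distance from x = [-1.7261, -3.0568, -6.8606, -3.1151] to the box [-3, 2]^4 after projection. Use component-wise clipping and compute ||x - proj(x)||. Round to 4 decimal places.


Project each component onto [-3, 2].
clip(-1.7261) = -1.7261, clip(-3.0568) = -3.0, clip(-6.8606) = -3.0, clip(-3.1151) = -3.0
Projection = [-1.7261, -3.0, -3.0, -3.0]
Squared diffs: [0.0, 0.0032, 14.9042, 0.0132]
Distance = sqrt(14.9206) = 3.8627


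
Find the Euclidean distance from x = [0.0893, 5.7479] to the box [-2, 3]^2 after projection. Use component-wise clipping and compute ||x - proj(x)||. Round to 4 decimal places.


Project each component onto [-2, 3].
clip(0.0893) = 0.0893, clip(5.7479) = 3.0
Projection = [0.0893, 3.0]
Squared diffs: [0.0, 7.551]
Distance = sqrt(7.551) = 2.7479


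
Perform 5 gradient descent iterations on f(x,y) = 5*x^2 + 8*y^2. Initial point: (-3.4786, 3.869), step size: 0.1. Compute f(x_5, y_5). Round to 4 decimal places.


Gradient descent on f(x,y) = 5*x^2 + 8*y^2.
Starting point: (-3.4786, 3.869), alpha = 0.1
Step 1: grad_x = 2*5*-3.4786 = -34.786, grad_y = 2*8*3.869 = 61.904
  x_1 = -3.4786 - 0.1*-34.786 = 0.0
  y_1 = 3.869 - 0.1*61.904 = -2.3214
Step 2: grad_x = 2*5*0.0 = 0.0, grad_y = 2*8*-2.3214 = -37.1424
  x_2 = 0.0 - 0.1*0.0 = 0.0
  y_2 = -2.3214 - 0.1*-37.1424 = 1.3928
Step 3: grad_x = 2*5*0.0 = 0.0, grad_y = 2*8*1.3928 = 22.2854
  x_3 = 0.0 - 0.1*0.0 = 0.0
  y_3 = 1.3928 - 0.1*22.2854 = -0.8357
Step 4: grad_x = 2*5*0.0 = 0.0, grad_y = 2*8*-0.8357 = -13.3713
  x_4 = 0.0 - 0.1*0.0 = 0.0
  y_4 = -0.8357 - 0.1*-13.3713 = 0.5014
Step 5: grad_x = 2*5*0.0 = 0.0, grad_y = 2*8*0.5014 = 8.0228
  x_5 = 0.0 - 0.1*0.0 = 0.0
  y_5 = 0.5014 - 0.1*8.0228 = -0.3009
f(0.0, -0.3009) = 5*0.0^2 + 8*(-0.3009)^2 = 0.7241


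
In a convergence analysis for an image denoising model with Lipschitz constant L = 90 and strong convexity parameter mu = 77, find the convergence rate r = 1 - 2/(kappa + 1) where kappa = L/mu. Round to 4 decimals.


Step 1: Compute the condition number.
kappa = L/mu = 90/77 = 1.1688
Step 2: Compute the convergence rate.
r = 1 - 2/(kappa + 1) = 1 - 2*mu/(L + mu) = (L - mu)/(L + mu) = 13/167 = 0.0778


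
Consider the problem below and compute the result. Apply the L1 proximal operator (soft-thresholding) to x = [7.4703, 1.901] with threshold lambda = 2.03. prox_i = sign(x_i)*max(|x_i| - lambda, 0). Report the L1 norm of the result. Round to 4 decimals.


Soft-thresholding with lambda = 2.03:
prox(7.4703) = sign(7.4703)*max(|7.4703| - 2.03, 0) = 5.4403
prox(1.901) = sign(1.901)*max(|1.901| - 2.03, 0) = 0.0
prox(x) = [5.4403, 0.0]
||prox(x)||_1 = 5.4403 + 0.0 = 5.4403


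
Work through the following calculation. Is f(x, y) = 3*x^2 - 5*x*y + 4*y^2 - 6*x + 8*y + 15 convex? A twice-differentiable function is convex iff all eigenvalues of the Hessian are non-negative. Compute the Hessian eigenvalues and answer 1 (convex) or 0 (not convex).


The Hessian of f(x,y) = 3*x^2 - 5*x*y + 4*y^2 - 6*x + 8*y + 15 is:
H = [[6, -5], [-5, 8]]
Trace = 6 + 8 = 14
Determinant = 6*8 - (-5)^2 = 23
Discriminant = (14)^2 - 4*23 = 104.0
Eigenvalues: lambda_1 = 1.901, lambda_2 = 12.099
The function is convex.

1


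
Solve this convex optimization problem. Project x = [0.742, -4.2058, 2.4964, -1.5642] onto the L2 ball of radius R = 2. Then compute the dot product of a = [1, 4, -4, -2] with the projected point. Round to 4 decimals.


Step 1: Compute ||x|| (intermediates to 6 decimals).
||x|| = sqrt(0.742^2 + (-4.2058)^2 + 2.4964^2 + (-1.5642)^2) = 5.188261
Step 2: Project.
Since ||x|| > R, scale = R/||x|| = 2/5.188261 = 0.385486, proj(x) = scale * x
proj(x) = [0.286031, -1.621277, 0.962327, -0.602977]
Step 3: Dot product.
a^T * proj(x) = 1*0.286031 + 4*(-1.621277) - 4*0.962327 - 2*(-0.602977) = -8.8424


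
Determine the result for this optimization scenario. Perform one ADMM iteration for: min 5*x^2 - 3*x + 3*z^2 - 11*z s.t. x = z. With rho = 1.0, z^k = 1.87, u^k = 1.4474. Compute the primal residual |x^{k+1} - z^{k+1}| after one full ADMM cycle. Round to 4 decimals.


ADMM iteration with rho = 1.0, z^k = 1.87, u^k = 1.4474
Step 1: x-update.
Minimize 5*x^2 - 3*x + (1.0/2)*(x - 1.87 + 1.4474)^2
FOC: (2*5 + 1.0)*x = 3 + 1.0*(1.87 - 1.4474)
x^{k+1} = 0.3111
Step 2: z-update.
Minimize 3*z^2 - 11*z + (1.0/2)*(0.3111 - z + 1.4474)^2
FOC: (2*3 + 1.0)*z = 11 + 1.0*(0.3111 + 1.4474)
z^{k+1} = 1.8226
Step 3: u-update.
u^{k+1} = 1.4474 + 0.3111 - 1.8226 = -0.0641
Step 4: Primal residual = |0.3111 - 1.8226| = 1.5115


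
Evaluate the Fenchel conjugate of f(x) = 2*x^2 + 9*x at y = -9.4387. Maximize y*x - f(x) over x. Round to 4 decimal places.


f*(y) = sup_x {y*x - a*x^2 - b*x} = sup_x {(y-b)*x - a*x^2}
FOC: (y - b) - 2a*x = 0 => x* = (y - b)/(2a)
x* = (-9.4387 - 9)/(2*2) = -4.6097
f*(-9.4387) = (y-b)^2/(4a) = (-9.4387 - 9)^2/(4*2)
= 339.9857/8 = 42.4982


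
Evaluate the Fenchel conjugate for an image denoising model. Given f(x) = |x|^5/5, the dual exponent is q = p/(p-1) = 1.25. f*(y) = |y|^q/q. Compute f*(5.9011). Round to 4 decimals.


The conjugate exponent q satisfies 1/p + 1/q = 1.
p = 5, so q = 5/(5 - 1) = 1.25
|y|^q = 5.9011^1.25 = 9.1974
f*(5.9011) = 9.1974 / 1.25 = 7.3579


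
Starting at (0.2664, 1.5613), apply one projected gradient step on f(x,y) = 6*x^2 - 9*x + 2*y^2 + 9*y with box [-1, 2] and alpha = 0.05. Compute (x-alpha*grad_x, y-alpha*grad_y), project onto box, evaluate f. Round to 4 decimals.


Step 1: Compute gradient at (0.2664, 1.5613).
grad_x = 2*6*0.2664 - 9 = -5.8032
grad_y = 2*2*1.5613 + 9 = 15.2452
Step 2: Gradient step.
x_raw = 0.2664 - 0.05*-5.8032 = 0.5566
y_raw = 1.5613 - 0.05*15.2452 = 0.799
Step 3: Project onto [-1, 2].
x_proj = clip(0.5566) = 0.5566
y_proj = clip(0.799) = 0.799
Step 4: Evaluate f.
f(0.5566, 0.799) = 5.3178


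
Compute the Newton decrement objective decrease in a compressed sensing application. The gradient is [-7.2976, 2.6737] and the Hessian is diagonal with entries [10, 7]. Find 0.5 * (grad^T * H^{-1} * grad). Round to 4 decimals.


Step 1: H is diagonal, so H^(-1) * g = [-0.7298, 0.382].
Step 2: g^T H^(-1) g = sum_i g_i^2 / H_ii
  = (-7.2976)^2/10 + (2.6737)^2/7
  = 5.3255 + 1.0212 = 6.3467
Step 3: Objective decrease = 0.5 * g^T H^(-1) g = 3.1734


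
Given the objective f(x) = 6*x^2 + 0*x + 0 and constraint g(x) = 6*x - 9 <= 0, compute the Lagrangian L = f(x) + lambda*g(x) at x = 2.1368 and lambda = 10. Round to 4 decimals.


Step 1: Evaluate f(x).
f(2.1368) = 6*2.1368^2 + 0*2.1368 + 0 = 27.3955
Step 2: Evaluate g(x).
g(2.1368) = 6*2.1368 - 9 = 3.8208
Step 3: Compute Lagrangian.
L = 27.3955 + 10*3.8208 = 65.6035


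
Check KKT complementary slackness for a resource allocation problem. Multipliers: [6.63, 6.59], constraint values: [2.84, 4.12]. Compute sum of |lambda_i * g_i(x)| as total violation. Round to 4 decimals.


KKT complementary slackness check:
lambda_1 * g_1 = 6.63 * 2.84 = 18.8292
lambda_2 * g_2 = 6.59 * 4.12 = 27.1508
Total violation = 18.8292 + 27.1508 = 45.98


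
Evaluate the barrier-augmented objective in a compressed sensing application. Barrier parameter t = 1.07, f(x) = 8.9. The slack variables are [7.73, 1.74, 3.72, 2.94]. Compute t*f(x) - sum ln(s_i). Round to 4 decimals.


Step 1: Compute log-barrier.
ln values: [2.0451, 0.5539, 1.3137, 1.0784]
phi = -(2.0451 + 0.5539 + 1.3137 + 1.0784) = -4.9911
Step 2: Compute augmented objective.
t*f(x) = 1.07*8.9 = 9.523
Total = 9.523 - 4.9911 = 4.5319


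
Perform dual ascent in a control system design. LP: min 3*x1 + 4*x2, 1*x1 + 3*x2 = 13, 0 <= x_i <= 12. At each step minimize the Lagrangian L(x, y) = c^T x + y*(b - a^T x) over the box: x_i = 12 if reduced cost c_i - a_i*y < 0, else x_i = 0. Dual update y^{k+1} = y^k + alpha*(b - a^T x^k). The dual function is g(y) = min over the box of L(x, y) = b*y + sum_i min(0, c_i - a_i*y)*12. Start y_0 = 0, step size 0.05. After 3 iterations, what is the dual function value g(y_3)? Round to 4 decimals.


Dual ascent for LP: min 3*x1 + 4*x2, 1*x1 + 3*x2 = 13, 0 <= x_i <= 12
Step 1: y^k = 0.0, reduced costs: (3.0, 4.0)
  x^k = (0.0, 0.0), subgradient = b - a^T x = 13.0
  y^{k+1} = 0.0 + 0.05*13.0 = 0.65
Step 2: y^k = 0.65, reduced costs: (2.35, 2.05)
  x^k = (0.0, 0.0), subgradient = b - a^T x = 13.0
  y^{k+1} = 0.65 + 0.05*13.0 = 1.3
Step 3: y^k = 1.3, reduced costs: (1.7, 0.1)
  x^k = (0.0, 0.0), subgradient = b - a^T x = 13.0
  y^{k+1} = 1.3 + 0.05*13.0 = 1.95
Dual objective at y_3 = 1.95: reduced costs (1.05, -1.85), box minimizer x = (0.0, 12.0)
g(y_3) = b*y + (c1 - a1*y)*x1 + (c2 - a2*y)*x2 = 13*1.95 + 1.05*0.0 + (-1.85)*12.0 = 25.35 + 0.0 - 22.2 = 3.15


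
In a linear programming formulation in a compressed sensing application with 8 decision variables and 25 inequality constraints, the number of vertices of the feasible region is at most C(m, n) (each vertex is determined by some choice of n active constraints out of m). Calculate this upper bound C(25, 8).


Each vertex corresponds to some choice of n active constraints out of m, so the number of vertices is at most C(m, n) = m! / (n!(m-n)!).
m = 25, n = 8
Numerator: 25 * 24 * 23 * 22 * 21 * 20 * 19 * 18
Denominator: 8! = 40320
C(25, 8) = 1081575


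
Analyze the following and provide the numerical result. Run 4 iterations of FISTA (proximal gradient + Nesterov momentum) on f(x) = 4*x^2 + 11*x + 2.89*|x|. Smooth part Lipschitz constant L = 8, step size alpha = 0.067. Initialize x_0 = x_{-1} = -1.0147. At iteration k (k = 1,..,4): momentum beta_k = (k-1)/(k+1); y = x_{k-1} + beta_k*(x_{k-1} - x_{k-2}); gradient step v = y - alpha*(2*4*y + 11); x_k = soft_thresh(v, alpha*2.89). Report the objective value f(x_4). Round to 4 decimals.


FISTA on f(x) = 4*x^2 + 11*x + 2.89*|x|
L = 8, alpha = 0.067
Iteration 1: beta = 0.0, y = -1.0147 + 0.0*(-1.0147 + 1.0147) = -1.0147
  grad(y) = 2.8824, v = y - alpha*grad = -1.2078
  prox(v) = soft_thresh(-1.2078, 0.1936) = -1.0142
Iteration 2: beta = 0.3333, y = -1.0142 + 0.3333*(-1.0142 + 1.0147) = -1.014
  grad(y) = 2.8878, v = y - alpha*grad = -1.2075
  prox(v) = soft_thresh(-1.2075, 0.1936) = -1.0139
Iteration 3: beta = 0.5, y = -1.0139 + 0.5*(-1.0139 + 1.0142) = -1.0137
  grad(y) = 2.8903, v = y - alpha*grad = -1.2074
  prox(v) = soft_thresh(-1.2074, 0.1936) = -1.0137
Iteration 4: beta = 0.6, y = -1.0137 + 0.6*(-1.0137 + 1.0139) = -1.0137
  grad(y) = 2.8908, v = y - alpha*grad = -1.2073
  prox(v) = soft_thresh(-1.2073, 0.1936) = -1.0137
f(x_4) = 4*(-1.0137)^2 + 11*(-1.0137) + 2.89*|-1.0137| = -4.1108


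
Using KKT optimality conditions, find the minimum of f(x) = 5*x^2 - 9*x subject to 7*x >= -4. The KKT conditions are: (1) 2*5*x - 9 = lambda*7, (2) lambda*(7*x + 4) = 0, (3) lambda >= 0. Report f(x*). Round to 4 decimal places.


Step 1: Try lambda = 0 (constraint inactive).
Stationarity: 2*5*x - 9 = 0
x* = 9/(2*5) = 0.9
Check constraint: 7*0.9 = 6.3 >= -4 -- satisfied.
Step 2: Compute optimal value.
f(x*) = 5*0.9^2 - 9*0.9 = -4.05


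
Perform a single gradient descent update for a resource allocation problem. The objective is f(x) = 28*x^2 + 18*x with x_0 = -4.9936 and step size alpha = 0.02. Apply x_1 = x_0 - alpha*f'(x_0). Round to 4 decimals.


We compute the gradient at x_0 and apply the update.
f'(x) = 56*x + 18
f'(-4.9936) = 56*-4.9936 + 18 = -261.6416
x_1 = -4.9936 - 0.02*-261.6416 = 0.2392


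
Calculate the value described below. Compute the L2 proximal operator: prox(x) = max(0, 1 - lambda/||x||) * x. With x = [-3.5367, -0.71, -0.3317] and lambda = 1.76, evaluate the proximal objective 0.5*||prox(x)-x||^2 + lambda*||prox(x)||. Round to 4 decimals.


Step 1: Compute ||x||.
||x|| = 3.6225
Step 2: Compute scaling factor.
scale = max(0, 1 - 1.76/3.6225) = 0.5141
Step 3: prox(x) = [-1.8184, -0.365, -0.1705]
||prox(x)|| = 1.8625
Step 4: Proximal objective.
0.5*||prox-x||^2 = 1.5488
lambda*||prox|| = 3.278
Total = 4.8268


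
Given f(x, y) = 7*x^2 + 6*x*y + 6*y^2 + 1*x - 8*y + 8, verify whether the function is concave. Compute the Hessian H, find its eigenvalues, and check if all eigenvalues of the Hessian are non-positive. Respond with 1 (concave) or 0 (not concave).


The Hessian of f(x,y) = 7*x^2 + 6*x*y + 6*y^2 + 1*x - 8*y + 8 is:
H = [[14, 6], [6, 12]]
Trace = 14 + 12 = 26
Determinant = 14*12 - (6)^2 = 132
Discriminant = (26)^2 - 4*132 = 148.0
Eigenvalues: lambda_1 = 6.9172, lambda_2 = 19.0828
The function is not concave.

0


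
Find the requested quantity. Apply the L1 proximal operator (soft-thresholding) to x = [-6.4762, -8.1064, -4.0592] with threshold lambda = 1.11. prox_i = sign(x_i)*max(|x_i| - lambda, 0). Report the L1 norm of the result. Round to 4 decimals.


Soft-thresholding with lambda = 1.11:
prox(-6.4762) = sign(-6.4762)*max(|-6.4762| - 1.11, 0) = -5.3662
prox(-8.1064) = sign(-8.1064)*max(|-8.1064| - 1.11, 0) = -6.9964
prox(-4.0592) = sign(-4.0592)*max(|-4.0592| - 1.11, 0) = -2.9492
prox(x) = [-5.3662, -6.9964, -2.9492]
||prox(x)||_1 = 5.3662 + 6.9964 + 2.9492 = 15.3118


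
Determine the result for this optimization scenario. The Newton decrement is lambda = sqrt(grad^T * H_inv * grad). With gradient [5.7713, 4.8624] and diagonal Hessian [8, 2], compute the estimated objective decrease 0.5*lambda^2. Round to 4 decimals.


Step 1: H is diagonal, so H^(-1) * g = [0.7214, 2.4312].
Step 2: g^T H^(-1) g = sum_i g_i^2 / H_ii
  = (5.7713)^2/8 + (4.8624)^2/2
  = 4.1635 + 11.8215 = 15.985
Step 3: Objective decrease = 0.5 * g^T H^(-1) g = 7.9925


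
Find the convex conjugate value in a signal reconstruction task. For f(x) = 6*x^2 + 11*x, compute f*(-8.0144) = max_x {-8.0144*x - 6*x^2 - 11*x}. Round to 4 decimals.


f*(y) = sup_x {y*x - a*x^2 - b*x} = sup_x {(y-b)*x - a*x^2}
FOC: (y - b) - 2a*x = 0 => x* = (y - b)/(2a)
x* = (-8.0144 - 11)/(2*6) = -1.5845
f*(-8.0144) = (y-b)^2/(4a) = (-8.0144 - 11)^2/(4*6)
= 361.5474/24 = 15.0645


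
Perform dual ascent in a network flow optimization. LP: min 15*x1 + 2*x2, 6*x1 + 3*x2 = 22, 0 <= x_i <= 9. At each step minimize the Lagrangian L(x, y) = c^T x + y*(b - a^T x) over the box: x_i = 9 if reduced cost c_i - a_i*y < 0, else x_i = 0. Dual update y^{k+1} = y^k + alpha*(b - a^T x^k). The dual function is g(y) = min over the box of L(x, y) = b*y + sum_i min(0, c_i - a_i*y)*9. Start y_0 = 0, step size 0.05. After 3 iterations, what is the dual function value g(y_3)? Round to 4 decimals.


Dual ascent for LP: min 15*x1 + 2*x2, 6*x1 + 3*x2 = 22, 0 <= x_i <= 9
Step 1: y^k = 0.0, reduced costs: (15.0, 2.0)
  x^k = (0.0, 0.0), subgradient = b - a^T x = 22.0
  y^{k+1} = 0.0 + 0.05*22.0 = 1.1
Step 2: y^k = 1.1, reduced costs: (8.4, -1.3)
  x^k = (0.0, 9.0), subgradient = b - a^T x = -5.0
  y^{k+1} = 1.1 + 0.05*-5.0 = 0.85
Step 3: y^k = 0.85, reduced costs: (9.9, -0.55)
  x^k = (0.0, 9.0), subgradient = b - a^T x = -5.0
  y^{k+1} = 0.85 + 0.05*-5.0 = 0.6
Dual objective at y_3 = 0.6: reduced costs (11.4, 0.2), box minimizer x = (0.0, 0.0)
g(y_3) = b*y + (c1 - a1*y)*x1 + (c2 - a2*y)*x2 = 22*0.6 + 11.4*0.0 + 0.2*0.0 = 13.2 + 0.0 + 0.0 = 13.2


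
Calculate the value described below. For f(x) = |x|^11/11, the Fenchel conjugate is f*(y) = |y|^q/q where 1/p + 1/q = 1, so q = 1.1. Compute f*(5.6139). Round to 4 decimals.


The conjugate exponent q satisfies 1/p + 1/q = 1.
p = 11, so q = 11/(11 - 1) = 1.1
|y|^q = 5.6139^1.1 = 6.671
f*(5.6139) = 6.671 / 1.1 = 6.0645


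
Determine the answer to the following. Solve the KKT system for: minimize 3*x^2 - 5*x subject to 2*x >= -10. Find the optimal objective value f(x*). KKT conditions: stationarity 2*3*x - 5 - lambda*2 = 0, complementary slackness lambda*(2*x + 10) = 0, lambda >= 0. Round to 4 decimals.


Step 1: Try lambda = 0 (constraint inactive).
Stationarity: 2*3*x - 5 = 0
x* = 5/(2*3) = 5/6 = 0.8333 (rounded; the exact value 5/6 is used below)
Check constraint: 2*0.8333 = 1.6666 >= -10 -- satisfied.
Step 2: Compute optimal value.
f(x*) = 3*(5/6)^2 - 5*(5/6) = -2.0833


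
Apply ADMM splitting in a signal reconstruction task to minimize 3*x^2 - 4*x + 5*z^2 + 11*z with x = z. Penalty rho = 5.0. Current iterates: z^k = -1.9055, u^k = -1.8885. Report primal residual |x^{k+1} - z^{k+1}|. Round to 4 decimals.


ADMM iteration with rho = 5.0, z^k = -1.9055, u^k = -1.8885
Step 1: x-update.
Minimize 3*x^2 - 4*x + (5.0/2)*(x + 1.9055 - 1.8885)^2
FOC: (2*3 + 5.0)*x = 4 + 5.0*(-1.9055 + 1.8885)
x^{k+1} = 0.3559
Step 2: z-update.
Minimize 5*z^2 + 11*z + (5.0/2)*(0.3559 - z - 1.8885)^2
FOC: (2*5 + 5.0)*z = -11 + 5.0*(0.3559 - 1.8885)
z^{k+1} = -1.2442
Step 3: u-update.
u^{k+1} = -1.8885 + 0.3559 + 1.2442 = -0.2884
Step 4: Primal residual = |0.3559 + 1.2442| = 1.6001


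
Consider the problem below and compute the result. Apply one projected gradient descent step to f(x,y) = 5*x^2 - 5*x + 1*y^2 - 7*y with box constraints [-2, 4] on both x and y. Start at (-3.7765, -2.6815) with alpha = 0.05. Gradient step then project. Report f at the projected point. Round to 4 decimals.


Step 1: Compute gradient at (-3.7765, -2.6815).
grad_x = 2*5*-3.7765 - 5 = -42.765
grad_y = 2*1*-2.6815 - 7 = -12.363
Step 2: Gradient step.
x_raw = -3.7765 - 0.05*-42.765 = -1.6383
y_raw = -2.6815 - 0.05*-12.363 = -2.0634
Step 3: Project onto [-2, 4].
x_proj = clip(-1.6383) = -1.6383
y_proj = clip(-2.0634) = -2.0
Step 4: Evaluate f.
f(-1.6383, -2.0) = 39.6106


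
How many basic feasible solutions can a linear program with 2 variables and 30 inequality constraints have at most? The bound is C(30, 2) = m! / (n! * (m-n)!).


Each vertex corresponds to some choice of n active constraints out of m, so the number of vertices is at most C(m, n) = m! / (n!(m-n)!).
m = 30, n = 2
Numerator: 30 * 29
Denominator: 2! = 2
C(30, 2) = 435


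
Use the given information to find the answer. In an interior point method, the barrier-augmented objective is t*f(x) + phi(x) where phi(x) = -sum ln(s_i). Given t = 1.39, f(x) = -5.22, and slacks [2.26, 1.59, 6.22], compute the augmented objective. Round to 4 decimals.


Step 1: Compute log-barrier.
ln values: [0.8154, 0.4637, 1.8278]
phi = -(0.8154 + 0.4637 + 1.8278) = -3.1069
Step 2: Compute augmented objective.
t*f(x) = 1.39*-5.22 = -7.2558
Total = -7.2558 - 3.1069 = -10.3627


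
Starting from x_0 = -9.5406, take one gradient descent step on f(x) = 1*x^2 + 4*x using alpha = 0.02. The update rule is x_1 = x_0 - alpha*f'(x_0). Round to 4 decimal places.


We compute the gradient at x_0 and apply the update.
f'(x) = 2*x + 4
f'(-9.5406) = 2*-9.5406 + 4 = -15.0812
x_1 = -9.5406 - 0.02*-15.0812 = -9.239


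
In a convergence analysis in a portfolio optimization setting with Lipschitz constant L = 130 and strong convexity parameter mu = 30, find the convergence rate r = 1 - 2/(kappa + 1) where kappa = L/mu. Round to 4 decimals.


Step 1: Compute the condition number.
kappa = L/mu = 130/30 = 4.3333
Step 2: Compute the convergence rate.
r = 1 - 2/(kappa + 1) = 1 - 2*mu/(L + mu) = (L - mu)/(L + mu) = 100/160 = 0.625


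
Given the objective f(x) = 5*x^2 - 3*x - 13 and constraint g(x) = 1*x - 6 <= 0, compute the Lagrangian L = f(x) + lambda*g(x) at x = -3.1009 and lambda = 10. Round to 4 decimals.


Step 1: Evaluate f(x).
f(-3.1009) = 5*(-3.1009)^2 - 3*(-3.1009) - 13 = 44.3806
Step 2: Evaluate g(x).
g(-3.1009) = 1*-3.1009 - 6 = -9.1009
Step 3: Compute Lagrangian.
L = 44.3806 + 10*-9.1009 = -46.6284


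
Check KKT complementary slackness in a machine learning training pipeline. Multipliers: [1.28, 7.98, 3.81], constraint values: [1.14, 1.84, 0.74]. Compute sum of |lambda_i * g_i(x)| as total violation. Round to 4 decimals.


KKT complementary slackness check:
lambda_1 * g_1 = 1.28 * 1.14 = 1.4592
lambda_2 * g_2 = 7.98 * 1.84 = 14.6832
lambda_3 * g_3 = 3.81 * 0.74 = 2.8194
Total violation = 1.4592 + 14.6832 + 2.8194 = 18.9618


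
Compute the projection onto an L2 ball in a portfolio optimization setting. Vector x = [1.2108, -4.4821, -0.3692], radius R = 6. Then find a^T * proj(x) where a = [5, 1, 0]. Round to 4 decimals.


Step 1: Compute ||x|| (intermediates to 6 decimals).
||x|| = sqrt(1.2108^2 + (-4.4821)^2 + (-0.3692)^2) = 4.65742
Step 2: Project.
Since ||x|| <= R, proj = x (no scaling needed).
proj(x) = [1.2108, -4.4821, -0.3692]
Step 3: Dot product.
a^T * proj(x) = 5*1.2108 + 1*(-4.4821) + 0*(-0.3692) = 1.5719


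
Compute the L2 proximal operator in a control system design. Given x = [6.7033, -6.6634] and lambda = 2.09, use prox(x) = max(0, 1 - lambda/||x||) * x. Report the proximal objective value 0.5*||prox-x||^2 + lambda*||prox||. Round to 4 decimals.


Step 1: Compute ||x||.
||x|| = 9.4517
Step 2: Compute scaling factor.
scale = max(0, 1 - 2.09/9.4517) = 0.7789
Step 3: prox(x) = [5.221, -5.19]
||prox(x)|| = 7.3617
Step 4: Proximal objective.
0.5*||prox-x||^2 = 2.1841
lambda*||prox|| = 15.386
Total = 17.5701


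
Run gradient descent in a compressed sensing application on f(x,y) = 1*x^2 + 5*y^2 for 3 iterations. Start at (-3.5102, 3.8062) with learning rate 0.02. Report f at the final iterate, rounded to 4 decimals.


Gradient descent on f(x,y) = 1*x^2 + 5*y^2.
Starting point: (-3.5102, 3.8062), alpha = 0.02
Step 1: grad_x = 2*1*-3.5102 = -7.0204, grad_y = 2*5*3.8062 = 38.062
  x_1 = -3.5102 - 0.02*-7.0204 = -3.3698
  y_1 = 3.8062 - 0.02*38.062 = 3.045
Step 2: grad_x = 2*1*-3.3698 = -6.7396, grad_y = 2*5*3.045 = 30.4496
  x_2 = -3.3698 - 0.02*-6.7396 = -3.235
  y_2 = 3.045 - 0.02*30.4496 = 2.436
Step 3: grad_x = 2*1*-3.235 = -6.47, grad_y = 2*5*2.436 = 24.3597
  x_3 = -3.235 - 0.02*-6.47 = -3.1056
  y_3 = 2.436 - 0.02*24.3597 = 1.9488
f(-3.1056, 1.9488) = 1*(-3.1056)^2 + 5*1.9488^2 = 28.6334


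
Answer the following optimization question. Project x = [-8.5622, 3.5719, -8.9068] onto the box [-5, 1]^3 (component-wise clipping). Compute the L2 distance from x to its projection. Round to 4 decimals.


Project each component onto [-5, 1].
clip(-8.5622) = -5.0, clip(3.5719) = 1.0, clip(-8.9068) = -5.0
Projection = [-5.0, 1.0, -5.0]
Squared diffs: [12.6893, 6.6147, 15.2631]
Distance = sqrt(34.5671) = 5.8794


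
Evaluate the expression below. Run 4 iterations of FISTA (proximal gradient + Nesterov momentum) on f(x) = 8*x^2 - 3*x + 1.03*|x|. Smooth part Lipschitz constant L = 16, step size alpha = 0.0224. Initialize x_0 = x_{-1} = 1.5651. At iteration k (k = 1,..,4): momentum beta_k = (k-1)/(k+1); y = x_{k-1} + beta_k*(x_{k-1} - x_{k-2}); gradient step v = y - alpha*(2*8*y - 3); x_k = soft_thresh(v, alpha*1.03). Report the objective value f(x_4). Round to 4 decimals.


FISTA on f(x) = 8*x^2 - 3*x + 1.03*|x|
L = 16, alpha = 0.0224
Iteration 1: beta = 0.0, y = 1.5651 + 0.0*(1.5651 - 1.5651) = 1.5651
  grad(y) = 22.0416, v = y - alpha*grad = 1.0714
  prox(v) = soft_thresh(1.0714, 0.0231) = 1.0483
Iteration 2: beta = 0.3333, y = 1.0483 + 0.3333*(1.0483 - 1.5651) = 0.876
  grad(y) = 11.0165, v = y - alpha*grad = 0.6293
  prox(v) = soft_thresh(0.6293, 0.0231) = 0.6062
Iteration 3: beta = 0.5, y = 0.6062 + 0.5*(0.6062 - 1.0483) = 0.3851
  grad(y) = 3.1621, v = y - alpha*grad = 0.3143
  prox(v) = soft_thresh(0.3143, 0.0231) = 0.2912
Iteration 4: beta = 0.6, y = 0.2912 + 0.6*(0.2912 - 0.6062) = 0.1023
  grad(y) = -1.3639, v = y - alpha*grad = 0.1328
  prox(v) = soft_thresh(0.1328, 0.0231) = 0.1097
f(x_4) = 8*0.1097^2 - 3*0.1097 + 1.03*|0.1097| = -0.1198


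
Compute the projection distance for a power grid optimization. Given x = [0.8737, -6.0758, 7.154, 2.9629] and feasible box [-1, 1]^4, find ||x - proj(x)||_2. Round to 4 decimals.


Project each component onto [-1, 1].
clip(0.8737) = 0.8737, clip(-6.0758) = -1.0, clip(7.154) = 1.0, clip(2.9629) = 1.0
Projection = [0.8737, -1.0, 1.0, 1.0]
Squared diffs: [0.0, 25.7637, 37.8717, 3.853]
Distance = sqrt(67.4884) = 8.2151


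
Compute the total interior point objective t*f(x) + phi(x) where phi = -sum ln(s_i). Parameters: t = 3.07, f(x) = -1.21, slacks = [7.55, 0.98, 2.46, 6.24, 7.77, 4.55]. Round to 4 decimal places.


Step 1: Compute log-barrier.
ln values: [2.0215, -0.0202, 0.9002, 1.831, 2.0503, 1.5151]
phi = -(2.0215 - 0.0202 + 0.9002 + 1.831 + 2.0503 + 1.5151) = -8.2979
Step 2: Compute augmented objective.
t*f(x) = 3.07*-1.21 = -3.7147
Total = -3.7147 - 8.2979 = -12.0126


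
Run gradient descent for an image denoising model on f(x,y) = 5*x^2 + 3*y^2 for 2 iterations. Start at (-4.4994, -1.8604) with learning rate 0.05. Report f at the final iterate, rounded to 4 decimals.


Gradient descent on f(x,y) = 5*x^2 + 3*y^2.
Starting point: (-4.4994, -1.8604), alpha = 0.05
Step 1: grad_x = 2*5*-4.4994 = -44.994, grad_y = 2*3*-1.8604 = -11.1624
  x_1 = -4.4994 - 0.05*-44.994 = -2.2497
  y_1 = -1.8604 - 0.05*-11.1624 = -1.3023
Step 2: grad_x = 2*5*-2.2497 = -22.497, grad_y = 2*3*-1.3023 = -7.8137
  x_2 = -2.2497 - 0.05*-22.497 = -1.1249
  y_2 = -1.3023 - 0.05*-7.8137 = -0.9116
f(-1.1249, -0.9116) = 5*(-1.1249)^2 + 3*(-0.9116)^2 = 8.8195


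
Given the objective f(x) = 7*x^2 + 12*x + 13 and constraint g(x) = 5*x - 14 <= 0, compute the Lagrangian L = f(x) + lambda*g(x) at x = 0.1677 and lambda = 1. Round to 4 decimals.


Step 1: Evaluate f(x).
f(0.1677) = 7*0.1677^2 + 12*0.1677 + 13 = 15.2093
Step 2: Evaluate g(x).
g(0.1677) = 5*0.1677 - 14 = -13.1615
Step 3: Compute Lagrangian.
L = 15.2093 + 1*-13.1615 = 2.0478


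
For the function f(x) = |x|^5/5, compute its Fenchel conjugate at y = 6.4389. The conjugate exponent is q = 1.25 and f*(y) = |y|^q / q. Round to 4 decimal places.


The conjugate exponent q satisfies 1/p + 1/q = 1.
p = 5, so q = 5/(5 - 1) = 1.25
|y|^q = 6.4389^1.25 = 10.2569
f*(6.4389) = 10.2569 / 1.25 = 8.2055


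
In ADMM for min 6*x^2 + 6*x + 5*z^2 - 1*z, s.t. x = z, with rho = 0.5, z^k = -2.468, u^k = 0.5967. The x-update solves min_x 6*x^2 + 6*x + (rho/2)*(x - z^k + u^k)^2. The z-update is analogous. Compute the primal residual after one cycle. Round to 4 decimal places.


ADMM iteration with rho = 0.5, z^k = -2.468, u^k = 0.5967
Step 1: x-update.
Minimize 6*x^2 + 6*x + (0.5/2)*(x + 2.468 + 0.5967)^2
FOC: (2*6 + 0.5)*x = -6 + 0.5*(-2.468 - 0.5967)
x^{k+1} = -0.6026
Step 2: z-update.
Minimize 5*z^2 - 1*z + (0.5/2)*(-0.6026 - z + 0.5967)^2
FOC: (2*5 + 0.5)*z = 1 + 0.5*(-0.6026 + 0.5967)
z^{k+1} = 0.095
Step 3: u-update.
u^{k+1} = 0.5967 - 0.6026 - 0.095 = -0.1008
Step 4: Primal residual = |-0.6026 - 0.095| = 0.6975


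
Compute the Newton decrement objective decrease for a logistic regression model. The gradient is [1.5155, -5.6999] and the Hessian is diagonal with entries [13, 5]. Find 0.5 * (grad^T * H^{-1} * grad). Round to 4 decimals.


Step 1: H is diagonal, so H^(-1) * g = [0.1166, -1.14].
Step 2: g^T H^(-1) g = sum_i g_i^2 / H_ii
  = (1.5155)^2/13 + (-5.6999)^2/5
  = 0.1767 + 6.4978 = 6.6744
Step 3: Objective decrease = 0.5 * g^T H^(-1) g = 3.3372


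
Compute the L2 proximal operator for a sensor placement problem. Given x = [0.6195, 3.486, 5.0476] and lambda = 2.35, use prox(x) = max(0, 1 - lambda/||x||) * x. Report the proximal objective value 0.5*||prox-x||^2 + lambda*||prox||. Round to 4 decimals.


Step 1: Compute ||x||.
||x|| = 6.1656
Step 2: Compute scaling factor.
scale = max(0, 1 - 2.35/6.1656) = 0.6189
Step 3: prox(x) = [0.3834, 2.1573, 3.1237]
||prox(x)|| = 3.8156
Step 4: Proximal objective.
0.5*||prox-x||^2 = 2.7613
lambda*||prox|| = 8.9667
Total = 11.7278


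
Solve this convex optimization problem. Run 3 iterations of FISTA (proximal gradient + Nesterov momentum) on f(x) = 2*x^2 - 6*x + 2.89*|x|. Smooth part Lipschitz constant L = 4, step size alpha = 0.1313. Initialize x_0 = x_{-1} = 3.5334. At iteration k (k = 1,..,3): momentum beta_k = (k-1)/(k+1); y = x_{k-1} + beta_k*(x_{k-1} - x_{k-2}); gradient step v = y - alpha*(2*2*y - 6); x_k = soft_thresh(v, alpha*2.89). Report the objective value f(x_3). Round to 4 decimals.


FISTA on f(x) = 2*x^2 - 6*x + 2.89*|x|
L = 4, alpha = 0.1313
Iteration 1: beta = 0.0, y = 3.5334 + 0.0*(3.5334 - 3.5334) = 3.5334
  grad(y) = 8.1336, v = y - alpha*grad = 2.4655
  prox(v) = soft_thresh(2.4655, 0.3795) = 2.086
Iteration 2: beta = 0.3333, y = 2.086 + 0.3333*(2.086 - 3.5334) = 1.6035
  grad(y) = 0.4141, v = y - alpha*grad = 1.5492
  prox(v) = soft_thresh(1.5492, 0.3795) = 1.1697
Iteration 3: beta = 0.5, y = 1.1697 + 0.5*(1.1697 - 2.086) = 0.7116
  grad(y) = -3.1538, v = y - alpha*grad = 1.1256
  prox(v) = soft_thresh(1.1256, 0.3795) = 0.7462
f(x_3) = 2*0.7462^2 - 6*0.7462 + 2.89*|0.7462| = -1.2071


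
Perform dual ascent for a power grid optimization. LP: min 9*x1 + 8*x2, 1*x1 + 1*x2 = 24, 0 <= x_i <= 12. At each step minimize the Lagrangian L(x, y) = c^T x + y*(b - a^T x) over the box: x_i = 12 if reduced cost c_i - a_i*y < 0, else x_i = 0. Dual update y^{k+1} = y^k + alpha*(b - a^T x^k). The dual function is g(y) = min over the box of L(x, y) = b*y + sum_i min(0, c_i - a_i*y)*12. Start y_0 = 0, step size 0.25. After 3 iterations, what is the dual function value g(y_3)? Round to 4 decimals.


Dual ascent for LP: min 9*x1 + 8*x2, 1*x1 + 1*x2 = 24, 0 <= x_i <= 12
Step 1: y^k = 0.0, reduced costs: (9.0, 8.0)
  x^k = (0.0, 0.0), subgradient = b - a^T x = 24.0
  y^{k+1} = 0.0 + 0.25*24.0 = 6.0
Step 2: y^k = 6.0, reduced costs: (3.0, 2.0)
  x^k = (0.0, 0.0), subgradient = b - a^T x = 24.0
  y^{k+1} = 6.0 + 0.25*24.0 = 12.0
Step 3: y^k = 12.0, reduced costs: (-3.0, -4.0)
  x^k = (12.0, 12.0), subgradient = b - a^T x = 0.0
  y^{k+1} = 12.0 + 0.25*0.0 = 12.0
Dual objective at y_3 = 12.0: reduced costs (-3.0, -4.0), box minimizer x = (12.0, 12.0)
g(y_3) = b*y + (c1 - a1*y)*x1 + (c2 - a2*y)*x2 = 24*12.0 + (-3.0)*12.0 + (-4.0)*12.0 = 288.0 - 36.0 - 48.0 = 204.0


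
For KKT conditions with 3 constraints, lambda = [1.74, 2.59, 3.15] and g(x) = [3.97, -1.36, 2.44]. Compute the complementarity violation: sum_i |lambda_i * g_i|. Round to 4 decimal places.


KKT complementary slackness check:
lambda_1 * g_1 = 1.74 * 3.97 = 6.9078
lambda_2 * g_2 = 2.59 * -1.36 = -3.5224
lambda_3 * g_3 = 3.15 * 2.44 = 7.686
Total violation = 6.9078 + 3.5224 + 7.686 = 18.1162


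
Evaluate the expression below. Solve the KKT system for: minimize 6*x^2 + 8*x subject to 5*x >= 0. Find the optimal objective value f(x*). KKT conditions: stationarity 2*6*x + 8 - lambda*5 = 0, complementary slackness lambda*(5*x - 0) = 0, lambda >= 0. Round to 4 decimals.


Step 1: Try lambda = 0 (constraint inactive).
x_unc = -8/(2*6) = -0.6667
Check: 5*-0.6667 = -3.3335 < 0 -- violated!
Step 2: Constraint must be active: 5*x = 0
x* = 0/5 = 0.0
lambda = (2*6*0.0 + 8)/5 = 1.6
Step 3: Compute optimal value.
f(x*) = 6*0.0^2 + 8*0.0 = 0.0


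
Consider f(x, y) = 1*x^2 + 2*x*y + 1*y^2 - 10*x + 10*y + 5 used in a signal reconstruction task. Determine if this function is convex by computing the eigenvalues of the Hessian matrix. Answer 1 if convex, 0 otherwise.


The Hessian of f(x,y) = 1*x^2 + 2*x*y + 1*y^2 - 10*x + 10*y + 5 is:
H = [[2, 2], [2, 2]]
Trace = 2 + 2 = 4
Determinant = 2*2 - (2)^2 = 0
Discriminant = (4)^2 - 4*0 = 16.0
Eigenvalues: lambda_1 = 0.0, lambda_2 = 4.0
The function is convex.

1


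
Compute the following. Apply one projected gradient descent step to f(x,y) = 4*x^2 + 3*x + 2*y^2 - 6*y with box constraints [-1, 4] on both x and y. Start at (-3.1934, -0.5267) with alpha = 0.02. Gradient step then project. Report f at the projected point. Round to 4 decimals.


Step 1: Compute gradient at (-3.1934, -0.5267).
grad_x = 2*4*-3.1934 + 3 = -22.5472
grad_y = 2*2*-0.5267 - 6 = -8.1068
Step 2: Gradient step.
x_raw = -3.1934 - 0.02*-22.5472 = -2.7425
y_raw = -0.5267 - 0.02*-8.1068 = -0.3646
Step 3: Project onto [-1, 4].
x_proj = clip(-2.7425) = -1.0
y_proj = clip(-0.3646) = -0.3646
Step 4: Evaluate f.
f(-1.0, -0.3646) = 3.4532


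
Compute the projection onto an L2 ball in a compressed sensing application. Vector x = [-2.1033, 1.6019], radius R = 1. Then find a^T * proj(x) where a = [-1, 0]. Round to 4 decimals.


Step 1: Compute ||x|| (intermediates to 6 decimals).
||x|| = sqrt((-2.1033)^2 + 1.6019^2) = 2.643852
Step 2: Project.
Since ||x|| > R, scale = R/||x|| = 1/2.643852 = 0.378236, proj(x) = scale * x
proj(x) = [-0.795544, 0.605896]
Step 3: Dot product.
a^T * proj(x) = -1*(-0.795544) + 0*0.605896 = 0.7955


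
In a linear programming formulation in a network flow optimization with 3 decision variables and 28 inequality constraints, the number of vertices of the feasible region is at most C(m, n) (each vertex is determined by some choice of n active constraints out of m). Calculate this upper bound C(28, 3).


Each vertex corresponds to some choice of n active constraints out of m, so the number of vertices is at most C(m, n) = m! / (n!(m-n)!).
m = 28, n = 3
Numerator: 28 * 27 * 26
Denominator: 3! = 6
C(28, 3) = 3276


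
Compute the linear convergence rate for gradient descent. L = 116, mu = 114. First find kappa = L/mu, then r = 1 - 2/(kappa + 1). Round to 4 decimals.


Step 1: Compute the condition number.
kappa = L/mu = 116/114 = 1.0175
Step 2: Compute the convergence rate.
r = 1 - 2/(kappa + 1) = 1 - 2*mu/(L + mu) = (L - mu)/(L + mu) = 2/230 = 0.0087


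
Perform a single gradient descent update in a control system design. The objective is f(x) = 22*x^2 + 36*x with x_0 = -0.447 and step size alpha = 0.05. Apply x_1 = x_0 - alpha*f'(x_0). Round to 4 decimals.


We compute the gradient at x_0 and apply the update.
f'(x) = 44*x + 36
f'(-0.447) = 44*-0.447 + 36 = 16.332
x_1 = -0.447 - 0.05*16.332 = -1.2636


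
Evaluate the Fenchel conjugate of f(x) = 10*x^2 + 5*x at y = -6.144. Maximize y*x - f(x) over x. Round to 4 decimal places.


f*(y) = sup_x {y*x - a*x^2 - b*x} = sup_x {(y-b)*x - a*x^2}
FOC: (y - b) - 2a*x = 0 => x* = (y - b)/(2a)
x* = (-6.144 - 5)/(2*10) = -0.5572
f*(-6.144) = (y-b)^2/(4a) = (-6.144 - 5)^2/(4*10)
= 124.1887/40 = 3.1047


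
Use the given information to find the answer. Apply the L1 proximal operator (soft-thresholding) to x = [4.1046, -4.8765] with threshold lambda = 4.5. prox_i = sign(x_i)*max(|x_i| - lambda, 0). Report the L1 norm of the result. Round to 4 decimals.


Soft-thresholding with lambda = 4.5:
prox(4.1046) = sign(4.1046)*max(|4.1046| - 4.5, 0) = 0.0
prox(-4.8765) = sign(-4.8765)*max(|-4.8765| - 4.5, 0) = -0.3765
prox(x) = [0.0, -0.3765]
||prox(x)||_1 = 0.0 + 0.3765 = 0.3765


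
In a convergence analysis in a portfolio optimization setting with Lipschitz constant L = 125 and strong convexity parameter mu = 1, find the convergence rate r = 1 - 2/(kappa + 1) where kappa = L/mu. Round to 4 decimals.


Step 1: Compute the condition number.
kappa = L/mu = 125/1 = 125.0
Step 2: Compute the convergence rate.
r = 1 - 2/(kappa + 1) = 1 - 2*mu/(L + mu) = (L - mu)/(L + mu) = 124/126 = 0.9841


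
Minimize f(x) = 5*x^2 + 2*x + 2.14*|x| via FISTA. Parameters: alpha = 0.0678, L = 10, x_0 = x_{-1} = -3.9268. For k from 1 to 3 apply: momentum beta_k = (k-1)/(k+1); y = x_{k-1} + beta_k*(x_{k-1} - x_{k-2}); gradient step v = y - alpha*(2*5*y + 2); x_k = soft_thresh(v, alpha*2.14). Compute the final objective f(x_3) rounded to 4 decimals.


FISTA on f(x) = 5*x^2 + 2*x + 2.14*|x|
L = 10, alpha = 0.0678
Iteration 1: beta = 0.0, y = -3.9268 + 0.0*(-3.9268 + 3.9268) = -3.9268
  grad(y) = -37.268, v = y - alpha*grad = -1.4
  prox(v) = soft_thresh(-1.4, 0.1451) = -1.2549
Iteration 2: beta = 0.3333, y = -1.2549 + 0.3333*(-1.2549 + 3.9268) = -0.3643
  grad(y) = -1.6432, v = y - alpha*grad = -0.2529
  prox(v) = soft_thresh(-0.2529, 0.1451) = -0.1078
Iteration 3: beta = 0.5, y = -0.1078 + 0.5*(-0.1078 + 1.2549) = 0.4657
  grad(y) = 6.6574, v = y - alpha*grad = 0.0144
  prox(v) = soft_thresh(0.0144, 0.1451) = 0.0
f(x_3) = 5*0.0^2 + 2*0.0 + 2.14*|0.0| = 0.0


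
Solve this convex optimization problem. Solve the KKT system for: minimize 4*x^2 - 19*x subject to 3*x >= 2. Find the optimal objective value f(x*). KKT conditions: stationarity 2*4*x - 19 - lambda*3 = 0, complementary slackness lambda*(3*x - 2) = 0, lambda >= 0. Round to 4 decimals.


Step 1: Try lambda = 0 (constraint inactive).
Stationarity: 2*4*x - 19 = 0
x* = 19/(2*4) = 2.375
Check constraint: 3*2.375 = 7.125 >= 2 -- satisfied.
Step 2: Compute optimal value.
f(x*) = 4*2.375^2 - 19*2.375 = -22.5625


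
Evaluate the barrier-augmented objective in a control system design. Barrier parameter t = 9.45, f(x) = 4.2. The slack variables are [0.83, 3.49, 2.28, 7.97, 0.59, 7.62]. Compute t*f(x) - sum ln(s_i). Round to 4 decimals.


Step 1: Compute log-barrier.
ln values: [-0.1863, 1.2499, 0.8242, 2.0757, -0.5276, 2.0308]
phi = -(-0.1863 + 1.2499 + 0.8242 + 2.0757 - 0.5276 + 2.0308) = -5.4666
Step 2: Compute augmented objective.
t*f(x) = 9.45*4.2 = 39.69
Total = 39.69 - 5.4666 = 34.2234
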